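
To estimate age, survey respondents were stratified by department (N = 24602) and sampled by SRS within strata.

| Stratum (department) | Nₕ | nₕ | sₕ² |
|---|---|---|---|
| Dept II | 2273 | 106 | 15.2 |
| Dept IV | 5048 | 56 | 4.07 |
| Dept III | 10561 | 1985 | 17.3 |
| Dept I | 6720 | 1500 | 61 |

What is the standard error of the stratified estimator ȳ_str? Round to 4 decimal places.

0.0886

Var(ȳ_str) = Σₕ Wₕ²(1 − fₕ)sₕ²/nₕ with Wₕ = Nₕ/N, N = 24602.
Dept II: Wₕ = 0.09239086; term = 0.09239086²·(1 − 0.04663440)·15.2/106 = 0.001166958.
Dept IV: Wₕ = 0.20518657; term = 0.20518657²·(1 − 0.01109350)·4.07/56 = 0.0030259342.
Dept III: Wₕ = 0.42927404; term = 0.42927404²·(1 − 0.18795569)·17.3/1985 = 0.0013041711.
Dept I: Wₕ = 0.27314852; term = 0.27314852²·(1 − 0.22321429)·61/1500 = 0.0023568803.
Sum = 0.0078539436.
SE = √(0.0078539436) = 0.0886.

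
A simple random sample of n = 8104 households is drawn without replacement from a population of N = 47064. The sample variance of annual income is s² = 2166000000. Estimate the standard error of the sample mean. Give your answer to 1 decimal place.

Under SRS without replacement, Var(ȳ) = (1 − f)·s²/n with f = n/N = 8104/47064 = 0.17219106.
Var(ȳ) = (1 − 0.17219106)·2166000000/8104 = 0.82780894·267275.42 = 221252.98.
SE(ȳ) = √(221252.98) = 470.4.

470.4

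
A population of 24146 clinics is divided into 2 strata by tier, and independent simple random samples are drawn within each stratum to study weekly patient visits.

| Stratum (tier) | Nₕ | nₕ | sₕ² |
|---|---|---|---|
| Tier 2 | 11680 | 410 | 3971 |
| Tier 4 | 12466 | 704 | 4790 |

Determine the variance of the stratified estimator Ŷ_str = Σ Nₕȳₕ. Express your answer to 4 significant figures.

2.273 × 10^9

Var(Ŷ_str) = Σₕ Nₕ²(1 − fₕ)sₕ²/nₕ.
Tier 2: 11680²·(1 − 410/11680)·3971/410 = 1.2749196 × 10^9.
Tier 4: 12466²·(1 − 704/12466)·4790/704 = 9.9763379 × 10^8.
Sum = 2.2725534 × 10^9.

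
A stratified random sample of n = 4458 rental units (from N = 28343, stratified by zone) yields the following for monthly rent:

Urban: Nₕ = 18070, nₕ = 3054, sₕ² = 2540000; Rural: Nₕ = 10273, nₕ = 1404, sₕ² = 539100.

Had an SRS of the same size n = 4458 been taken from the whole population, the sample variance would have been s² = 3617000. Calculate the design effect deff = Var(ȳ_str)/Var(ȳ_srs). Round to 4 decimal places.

Var(ȳ_str) = Σ Wₕ²(1−fₕ)sₕ²/nₕ with Wₕ = Nₕ/28343:
  Urban: (18070/28343)²·(1−3054/18070)·2540000/3054 = 280.92181
  Rural: (10273/28343)²·(1−1404/10273)·539100/1404 = 43.549436
  → Var(ȳ_str) = 324.47125.
Var(ȳ_srs) = (1 − 4458/28343)·3617000/4458 = 683.7351.
deff = 324.47125 / 683.7351 = 0.4746.

0.4746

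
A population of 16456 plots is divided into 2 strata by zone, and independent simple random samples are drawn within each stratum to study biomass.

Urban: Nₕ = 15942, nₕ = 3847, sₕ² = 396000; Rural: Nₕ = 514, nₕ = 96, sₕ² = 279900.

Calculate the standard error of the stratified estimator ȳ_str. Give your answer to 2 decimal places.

Var(ȳ_str) = Σₕ Wₕ²(1 − fₕ)sₕ²/nₕ with Wₕ = Nₕ/N, N = 16456.
Urban: Wₕ = 0.96876519; term = 0.96876519²·(1 − 0.24131226)·396000/3847 = 73.294793.
Rural: Wₕ = 0.03123481; term = 0.03123481²·(1 − 0.18677043)·279900/96 = 2.3132497.
Sum = 75.608043.
SE = √(75.608043) = 8.70.

8.70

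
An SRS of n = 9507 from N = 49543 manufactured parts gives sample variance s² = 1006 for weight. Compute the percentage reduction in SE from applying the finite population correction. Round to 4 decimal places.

10.1053

f = n/N = 9507/49543 = 0.19189391.
SE_no-fpc = √(s²/n) = 0.32529489; SE_fpc = √((1−f)s²/n) = 0.29242294.
Ratio = √(1−f) = 0.89894721. Reduction = 100·(1 − 0.89894721) = 10.1053%.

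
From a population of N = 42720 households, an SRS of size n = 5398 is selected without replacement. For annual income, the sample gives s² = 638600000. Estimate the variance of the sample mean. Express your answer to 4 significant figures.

103400

Under SRS without replacement, Var(ȳ) = (1 − f)·s²/n with f = n/N = 5398/42720 = 0.12635768.
Var(ȳ) = (1 − 0.12635768)·638600000/5398 = 0.87364232·118303.08 = 103354.57.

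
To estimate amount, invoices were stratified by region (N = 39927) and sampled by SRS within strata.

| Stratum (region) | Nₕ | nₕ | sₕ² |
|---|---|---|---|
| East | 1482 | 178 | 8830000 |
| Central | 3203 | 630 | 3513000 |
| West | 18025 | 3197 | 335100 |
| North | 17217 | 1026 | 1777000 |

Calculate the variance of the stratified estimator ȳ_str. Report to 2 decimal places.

Var(ȳ_str) = Σₕ Wₕ²(1 − fₕ)sₕ²/nₕ with Wₕ = Nₕ/N, N = 39927.
East: Wₕ = 0.03711774; term = 0.03711774²·(1 − 0.12010796)·8830000/178 = 60.135806.
Central: Wₕ = 0.08022140; term = 0.08022140²·(1 − 0.19669060)·3513000/630 = 28.827101.
West: Wₕ = 0.45144889; term = 0.45144889²·(1 − 0.17736477)·335100/3197 = 17.57342.
North: Wₕ = 0.43121196; term = 0.43121196²·(1 − 0.05959226)·1777000/1026 = 302.85717.
Sum = 409.3935.

409.39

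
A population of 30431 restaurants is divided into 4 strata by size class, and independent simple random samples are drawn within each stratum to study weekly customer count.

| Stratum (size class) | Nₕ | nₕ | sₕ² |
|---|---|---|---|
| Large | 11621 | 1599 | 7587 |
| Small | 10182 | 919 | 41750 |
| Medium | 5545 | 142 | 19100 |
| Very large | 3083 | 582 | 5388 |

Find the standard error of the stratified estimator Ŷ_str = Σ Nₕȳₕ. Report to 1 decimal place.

94543.8

Var(Ŷ_str) = Σₕ Nₕ²(1 − fₕ)sₕ²/nₕ.
Large: 11621²·(1 − 1599/11621)·7587/1599 = 5.5261099 × 10^8.
Small: 10182²·(1 − 919/10182)·41750/919 = 4.2847523 × 10^9.
Medium: 5545²·(1 − 142/5545)·19100/142 = 4.0297819 × 10^9.
Very large: 3083²·(1 − 582/3083)·5388/582 = 7.1382511 × 10^7.
Sum = 8.9385277 × 10^9.
SE = √(8.9385277 × 10^9) = 94543.8.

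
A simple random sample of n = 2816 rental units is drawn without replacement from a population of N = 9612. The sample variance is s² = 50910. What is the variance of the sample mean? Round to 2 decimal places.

Under SRS without replacement, Var(ȳ) = (1 − f)·s²/n with f = n/N = 2816/9612 = 0.29296712.
Var(ȳ) = (1 − 0.29296712)·50910/2816 = 0.70703288·18.078835 = 12.782331.

12.78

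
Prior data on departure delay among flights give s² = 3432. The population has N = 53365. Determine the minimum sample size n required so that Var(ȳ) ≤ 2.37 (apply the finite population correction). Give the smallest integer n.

1410

Without fpc, n₀ = s²/D = 3432/2.37 = 1448.1013.
With fpc, (1 − n/N)·s²/n ≤ D requires n ≥ n₀/(1 + n₀/N) = 1448.1013/(1 + 1448.1013/53365) = 1409.8441.
Rounding up, n = 1410.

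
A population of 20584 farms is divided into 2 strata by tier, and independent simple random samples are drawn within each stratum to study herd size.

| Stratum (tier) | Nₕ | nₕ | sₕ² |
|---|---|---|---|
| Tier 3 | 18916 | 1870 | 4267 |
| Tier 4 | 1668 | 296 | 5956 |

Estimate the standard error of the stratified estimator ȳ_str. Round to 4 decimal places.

Var(ȳ_str) = Σₕ Wₕ²(1 − fₕ)sₕ²/nₕ with Wₕ = Nₕ/N, N = 20584.
Tier 3: Wₕ = 0.91896619; term = 0.91896619²·(1 − 0.09885811)·4267/1870 = 1.736494.
Tier 4: Wₕ = 0.08103381; term = 0.08103381²·(1 − 0.17745803)·5956/296 = 0.10868099.
Sum = 1.845175.
SE = √(1.845175) = 1.3584.

1.3584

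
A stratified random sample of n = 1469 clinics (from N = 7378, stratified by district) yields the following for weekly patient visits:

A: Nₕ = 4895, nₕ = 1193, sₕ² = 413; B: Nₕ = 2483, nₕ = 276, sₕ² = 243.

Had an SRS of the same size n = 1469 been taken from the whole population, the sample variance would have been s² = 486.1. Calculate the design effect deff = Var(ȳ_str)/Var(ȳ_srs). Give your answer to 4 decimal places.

0.7693

Var(ȳ_str) = Σ Wₕ²(1−fₕ)sₕ²/nₕ with Wₕ = Nₕ/7378:
  A: (4895/7378)²·(1−1193/4895)·413/1193 = 0.11524482
  B: (2483/7378)²·(1−276/2483)·243/276 = 0.088633713
  → Var(ȳ_str) = 0.20387853.
Var(ȳ_srs) = (1 − 1469/7378)·486.1/1469 = 0.26502031.
deff = 0.20387853 / 0.26502031 = 0.7693.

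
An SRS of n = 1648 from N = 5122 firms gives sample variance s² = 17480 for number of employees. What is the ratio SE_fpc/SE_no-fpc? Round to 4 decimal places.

f = n/N = 1648/5122 = 0.32174932.
SE_no-fpc = √(s²/n) = 3.2568077; SE_fpc = √((1−f)s²/n) = 2.6821757.
Ratio = √(1−f) = 0.82355976.

0.8236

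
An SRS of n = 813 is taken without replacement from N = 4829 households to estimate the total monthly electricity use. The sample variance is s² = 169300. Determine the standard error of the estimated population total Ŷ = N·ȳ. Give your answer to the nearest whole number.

Var(Ŷ) = N²·Var(ȳ) = N²·(1 − n/N)·s²/n.
f = 813/4829 = 0.16835784; Var(ȳ) = 0.83164216·169300/813 = 173.18206.
Var(Ŷ) = 4829² · 173.18206 = 4.0384742 × 10^9.
SE(Ŷ) = √(4.0384742 × 10^9) = 63549.

63549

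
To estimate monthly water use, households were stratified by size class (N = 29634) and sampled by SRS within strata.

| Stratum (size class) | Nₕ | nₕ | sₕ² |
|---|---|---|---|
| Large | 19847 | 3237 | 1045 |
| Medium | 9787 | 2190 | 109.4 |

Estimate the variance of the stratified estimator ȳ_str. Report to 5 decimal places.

0.12542

Var(ȳ_str) = Σₕ Wₕ²(1 − fₕ)sₕ²/nₕ with Wₕ = Nₕ/N, N = 29634.
Large: Wₕ = 0.66973746; term = 0.66973746²·(1 − 0.16309770)·1045/3237 = 0.12118742.
Medium: Wₕ = 0.33026254; term = 0.33026254²·(1 − 0.22376622)·109.4/2190 = 0.0042294546.
Sum = 0.12541687.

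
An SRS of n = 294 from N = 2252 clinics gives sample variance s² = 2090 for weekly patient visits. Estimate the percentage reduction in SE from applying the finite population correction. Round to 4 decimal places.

f = n/N = 294/2252 = 0.13055062.
SE_no-fpc = √(s²/n) = 2.6662415; SE_fpc = √((1−f)s²/n) = 2.4861174.
Ratio = √(1−f) = 0.93244269. Reduction = 100·(1 − 0.93244269) = 6.7557%.

6.7557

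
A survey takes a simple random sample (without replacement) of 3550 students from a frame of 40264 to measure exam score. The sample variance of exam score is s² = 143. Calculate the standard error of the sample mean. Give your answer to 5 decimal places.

Under SRS without replacement, Var(ȳ) = (1 − f)·s²/n with f = n/N = 3550/40264 = 0.08816809.
Var(ȳ) = (1 − 0.08816809)·143/3550 = 0.91183191·0.04028169 = 0.03673013.
SE(ȳ) = √(0.03673013) = 0.19165.

0.19165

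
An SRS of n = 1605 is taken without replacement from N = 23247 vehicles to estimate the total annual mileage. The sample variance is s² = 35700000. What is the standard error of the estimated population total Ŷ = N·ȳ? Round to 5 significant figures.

Var(Ŷ) = N²·Var(ȳ) = N²·(1 − n/N)·s²/n.
f = 1605/23247 = 0.06904117; Var(ȳ) = 0.93095883·35700000/1605 = 20707.309.
Var(Ŷ) = 23247² · 20707.309 = 1.1190706 × 10^13.
SE(Ŷ) = √(1.1190706 × 10^13) = 3.3453 × 10^6.

3.3453 × 10^6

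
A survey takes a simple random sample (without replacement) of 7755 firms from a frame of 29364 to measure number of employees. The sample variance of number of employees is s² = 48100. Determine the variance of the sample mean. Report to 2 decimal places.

4.56

Under SRS without replacement, Var(ȳ) = (1 − f)·s²/n with f = n/N = 7755/29364 = 0.26409890.
Var(ȳ) = (1 − 0.26409890)·48100/7755 = 0.73590110·6.20245 = 4.5643898.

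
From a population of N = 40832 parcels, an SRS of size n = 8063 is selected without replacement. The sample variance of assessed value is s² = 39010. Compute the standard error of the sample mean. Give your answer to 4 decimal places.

1.9705

Under SRS without replacement, Var(ȳ) = (1 − f)·s²/n with f = n/N = 8063/40832 = 0.19746767.
Var(ȳ) = (1 − 0.19746767)·39010/8063 = 0.80253233·4.8381496 = 3.8827714.
SE(ȳ) = √(3.8827714) = 1.9705.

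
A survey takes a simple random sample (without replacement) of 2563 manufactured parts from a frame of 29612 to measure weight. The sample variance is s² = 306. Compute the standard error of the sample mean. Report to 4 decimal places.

Under SRS without replacement, Var(ȳ) = (1 − f)·s²/n with f = n/N = 2563/29612 = 0.08655275.
Var(ȳ) = (1 − 0.08655275)·306/2563 = 0.91344725·0.11939134 = 0.10905769.
SE(ȳ) = √(0.10905769) = 0.3302.

0.3302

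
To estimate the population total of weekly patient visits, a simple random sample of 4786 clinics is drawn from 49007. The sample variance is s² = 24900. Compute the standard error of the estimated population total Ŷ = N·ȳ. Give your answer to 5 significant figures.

Var(Ŷ) = N²·Var(ȳ) = N²·(1 − n/N)·s²/n.
f = 4786/49007 = 0.09765952; Var(ȳ) = 0.90234048·24900/4786 = 4.6945838.
Var(Ŷ) = 49007² · 4.6945838 = 1.1274916 × 10^10.
SE(Ŷ) = √(1.1274916 × 10^10) = 106180.

106180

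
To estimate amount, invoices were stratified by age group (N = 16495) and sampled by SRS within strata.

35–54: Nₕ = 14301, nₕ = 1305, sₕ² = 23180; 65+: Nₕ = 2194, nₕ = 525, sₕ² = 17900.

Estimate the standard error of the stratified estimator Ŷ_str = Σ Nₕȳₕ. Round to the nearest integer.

58533

Var(Ŷ_str) = Σₕ Nₕ²(1 − fₕ)sₕ²/nₕ.
35–54: 14301²·(1 − 1305/14301)·23180/1305 = 3.3012547 × 10^9.
65+: 2194²·(1 − 525/2194)·17900/525 = 1.2484947 × 10^8.
Sum = 3.4261042 × 10^9.
SE = √(3.4261042 × 10^9) = 58533.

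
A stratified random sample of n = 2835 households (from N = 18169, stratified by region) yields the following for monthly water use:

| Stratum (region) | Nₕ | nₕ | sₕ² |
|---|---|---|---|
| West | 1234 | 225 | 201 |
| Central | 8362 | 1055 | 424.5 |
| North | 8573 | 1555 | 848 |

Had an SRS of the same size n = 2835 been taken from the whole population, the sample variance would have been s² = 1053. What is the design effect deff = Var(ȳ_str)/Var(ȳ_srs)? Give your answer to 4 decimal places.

Var(ȳ_str) = Σ Wₕ²(1−fₕ)sₕ²/nₕ with Wₕ = Nₕ/18169:
  West: (1234/18169)²·(1−225/1234)·201/225 = 0.0033694407
  Central: (8362/18169)²·(1−1055/8362)·424.5/1055 = 0.074475333
  North: (8573/18169)²·(1−1555/8573)·848/1555 = 0.09939158
  → Var(ȳ_str) = 0.17723635.
Var(ȳ_srs) = (1 − 2835/18169)·1053/2835 = 0.31347271.
deff = 0.17723635 / 0.31347271 = 0.5654.

0.5654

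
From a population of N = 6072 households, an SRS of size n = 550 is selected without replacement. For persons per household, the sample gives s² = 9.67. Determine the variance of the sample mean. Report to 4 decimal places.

0.0160

Under SRS without replacement, Var(ȳ) = (1 − f)·s²/n with f = n/N = 550/6072 = 0.09057971.
Var(ȳ) = (1 − 0.09057971)·9.67/550 = 0.90942029·0.017581818 = 0.015989262.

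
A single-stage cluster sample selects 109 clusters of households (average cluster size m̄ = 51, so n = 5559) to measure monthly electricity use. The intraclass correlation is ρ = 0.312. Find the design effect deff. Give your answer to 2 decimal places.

16.60

deff = 1 + (51 − 1)·0.312 = 1 + 15.6 = 16.6.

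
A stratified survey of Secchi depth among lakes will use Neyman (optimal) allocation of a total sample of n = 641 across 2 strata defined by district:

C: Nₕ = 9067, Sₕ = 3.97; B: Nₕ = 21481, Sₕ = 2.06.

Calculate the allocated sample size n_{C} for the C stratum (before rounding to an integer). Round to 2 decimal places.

Neyman allocation: nₕ = n·NₕSₕ / Σⱼ NⱼSⱼ.
Σ NⱼSⱼ = 9067·3.97 + 21481·2.06 = 80246.85.
n_{C} = 641·9067·3.97 / 80246.85 = 287.53.

287.53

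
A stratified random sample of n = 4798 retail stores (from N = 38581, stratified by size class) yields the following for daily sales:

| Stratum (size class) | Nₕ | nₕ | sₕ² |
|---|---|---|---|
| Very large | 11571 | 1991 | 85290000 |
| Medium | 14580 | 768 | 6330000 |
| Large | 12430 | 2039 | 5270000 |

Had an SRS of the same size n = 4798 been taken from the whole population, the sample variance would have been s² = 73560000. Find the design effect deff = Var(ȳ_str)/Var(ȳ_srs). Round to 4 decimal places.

0.3374

Var(ȳ_str) = Σ Wₕ²(1−fₕ)sₕ²/nₕ with Wₕ = Nₕ/38581:
  Very large: (11571/38581)²·(1−1991/11571)·85290000/1991 = 3190.1881
  Medium: (14580/38581)²·(1−768/14580)·6330000/768 = 1115.0892
  Large: (12430/38581)²·(1−2039/12430)·5270000/2039 = 224.27192
  → Var(ȳ_str) = 4529.5492.
Var(ȳ_srs) = (1 − 4798/38581)·73560000/4798 = 13424.75.
deff = 4529.5492 / 13424.75 = 0.3374.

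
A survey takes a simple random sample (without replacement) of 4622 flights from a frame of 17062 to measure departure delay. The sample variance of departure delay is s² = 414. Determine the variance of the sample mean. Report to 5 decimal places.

0.06531

Under SRS without replacement, Var(ȳ) = (1 − f)·s²/n with f = n/N = 4622/17062 = 0.27089439.
Var(ȳ) = (1 − 0.27089439)·414/4622 = 0.72910561·0.089571614 = 0.065307167.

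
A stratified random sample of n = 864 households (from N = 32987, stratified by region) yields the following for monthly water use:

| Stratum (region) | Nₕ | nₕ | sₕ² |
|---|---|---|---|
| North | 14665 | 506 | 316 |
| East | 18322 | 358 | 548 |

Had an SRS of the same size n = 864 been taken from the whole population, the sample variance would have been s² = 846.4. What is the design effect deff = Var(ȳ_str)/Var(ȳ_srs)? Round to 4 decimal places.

0.6103

Var(ȳ_str) = Σ Wₕ²(1−fₕ)sₕ²/nₕ with Wₕ = Nₕ/32987:
  North: (14665/32987)²·(1−506/14665)·316/506 = 0.11916963
  East: (18322/32987)²·(1−358/18322)·548/358 = 0.46300728
  → Var(ȳ_str) = 0.58217691.
Var(ȳ_srs) = (1 − 864/32987)·846.4/864 = 0.95397104.
deff = 0.58217691 / 0.95397104 = 0.6103.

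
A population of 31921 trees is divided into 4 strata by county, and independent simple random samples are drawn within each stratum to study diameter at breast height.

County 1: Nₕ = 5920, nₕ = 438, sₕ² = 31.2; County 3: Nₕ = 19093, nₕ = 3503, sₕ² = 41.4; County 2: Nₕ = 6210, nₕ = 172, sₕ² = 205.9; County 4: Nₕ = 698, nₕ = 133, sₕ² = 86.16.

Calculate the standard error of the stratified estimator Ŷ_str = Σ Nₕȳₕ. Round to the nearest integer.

7139

Var(Ŷ_str) = Σₕ Nₕ²(1 − fₕ)sₕ²/nₕ.
County 1: 5920²·(1 − 438/5920)·31.2/438 = 2.3117519 × 10^6.
County 3: 19093²·(1 − 3503/19093)·41.4/3503 = 3.5178757 × 10^6.
County 2: 6210²·(1 − 172/6210)·205.9/172 = 4.4886176 × 10^7.
County 4: 698²·(1 − 133/698)·86.16/133 = 255480.6.
Sum = 5.0971284 × 10^7.
SE = √(5.0971284 × 10^7) = 7139.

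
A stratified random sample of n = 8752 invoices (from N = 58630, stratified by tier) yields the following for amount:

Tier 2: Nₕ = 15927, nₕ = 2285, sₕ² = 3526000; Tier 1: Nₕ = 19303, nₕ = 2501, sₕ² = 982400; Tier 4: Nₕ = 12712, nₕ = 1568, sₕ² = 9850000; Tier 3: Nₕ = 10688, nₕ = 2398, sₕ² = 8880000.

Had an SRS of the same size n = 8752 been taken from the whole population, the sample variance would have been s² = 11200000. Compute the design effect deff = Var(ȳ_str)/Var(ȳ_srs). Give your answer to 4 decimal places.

0.4491

Var(ȳ_str) = Σ Wₕ²(1−fₕ)sₕ²/nₕ with Wₕ = Nₕ/58630:
  Tier 2: (15927/58630)²·(1−2285/15927)·3526000/2285 = 97.536763
  Tier 1: (19303/58630)²·(1−2501/19303)·982400/2501 = 37.061301
  Tier 4: (12712/58630)²·(1−1568/12712)·9850000/1568 = 258.8841
  Tier 3: (10688/58630)²·(1−2398/10688)·8880000/2398 = 95.449789
  → Var(ȳ_str) = 488.93195.
Var(ȳ_srs) = (1 − 8752/58630)·11200000/8752 = 1088.679.
deff = 488.93195 / 1088.679 = 0.4491.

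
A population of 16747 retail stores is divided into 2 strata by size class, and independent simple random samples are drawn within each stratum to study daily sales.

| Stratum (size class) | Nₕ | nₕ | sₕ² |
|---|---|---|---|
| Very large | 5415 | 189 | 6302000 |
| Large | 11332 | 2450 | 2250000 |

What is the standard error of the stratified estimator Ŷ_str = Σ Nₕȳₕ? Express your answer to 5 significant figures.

Var(Ŷ_str) = Σₕ Nₕ²(1 − fₕ)sₕ²/nₕ.
Very large: 5415²·(1 − 189/5415)·6302000/189 = 9.4359246 × 10^11.
Large: 11332²·(1 − 2450/11332)·2250000/2450 = 9.243443 × 10^10.
Sum = 1.0360269 × 10^12.
SE = √(1.0360269 × 10^12) = 1.0179 × 10^6.

1.0179 × 10^6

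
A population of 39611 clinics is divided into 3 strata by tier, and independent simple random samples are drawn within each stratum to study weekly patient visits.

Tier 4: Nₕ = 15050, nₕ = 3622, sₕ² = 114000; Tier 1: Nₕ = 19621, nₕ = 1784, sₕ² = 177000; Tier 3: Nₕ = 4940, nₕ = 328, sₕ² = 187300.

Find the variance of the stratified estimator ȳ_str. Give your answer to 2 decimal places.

Var(ȳ_str) = Σₕ Wₕ²(1 − fₕ)sₕ²/nₕ with Wₕ = Nₕ/N, N = 39611.
Tier 4: Wₕ = 0.37994496; term = 0.37994496²·(1 − 0.24066445)·114000/3622 = 3.4500987.
Tier 1: Wₕ = 0.49534220; term = 0.49534220²·(1 − 0.09092299)·177000/1784 = 22.130425.
Tier 3: Wₕ = 0.12471283; term = 0.12471283²·(1 − 0.06639676)·187300/328 = 8.2917952.
Sum = 33.872319.

33.87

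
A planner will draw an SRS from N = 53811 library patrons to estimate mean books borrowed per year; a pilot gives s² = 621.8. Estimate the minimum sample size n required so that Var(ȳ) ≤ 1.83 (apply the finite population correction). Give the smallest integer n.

Without fpc, n₀ = s²/D = 621.8/1.83 = 339.7814.
With fpc, (1 − n/N)·s²/n ≤ D requires n ≥ n₀/(1 + n₀/N) = 339.7814/(1 + 339.7814/53811) = 337.6494.
Rounding up, n = 338.

338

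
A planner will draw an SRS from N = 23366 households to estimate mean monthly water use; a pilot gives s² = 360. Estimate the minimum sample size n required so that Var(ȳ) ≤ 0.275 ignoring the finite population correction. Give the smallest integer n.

1310

Without fpc, n₀ = s²/D = 360/0.275 = 1309.0909.
Rounding up, n = 1310.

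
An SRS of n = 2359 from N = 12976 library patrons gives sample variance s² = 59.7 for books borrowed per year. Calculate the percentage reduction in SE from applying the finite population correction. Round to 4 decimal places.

9.5454

f = n/N = 2359/12976 = 0.18179716.
SE_no-fpc = √(s²/n) = 0.15908279; SE_fpc = √((1−f)s²/n) = 0.14389764.
Ratio = √(1−f) = 0.90454565. Reduction = 100·(1 − 0.90454565) = 9.5454%.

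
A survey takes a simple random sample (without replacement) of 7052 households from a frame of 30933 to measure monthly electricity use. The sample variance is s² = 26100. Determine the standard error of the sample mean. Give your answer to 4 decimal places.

Under SRS without replacement, Var(ȳ) = (1 − f)·s²/n with f = n/N = 7052/30933 = 0.22797659.
Var(ȳ) = (1 − 0.22797659)·26100/7052 = 0.77202341·3.7010777 = 2.8573186.
SE(ȳ) = √(2.8573186) = 1.6904.

1.6904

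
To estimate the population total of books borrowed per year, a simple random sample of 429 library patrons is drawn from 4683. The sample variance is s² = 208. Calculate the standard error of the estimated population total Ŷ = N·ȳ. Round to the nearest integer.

Var(Ŷ) = N²·Var(ȳ) = N²·(1 − n/N)·s²/n.
f = 429/4683 = 0.09160794; Var(ȳ) = 0.90839206·208/429 = 0.44043251.
Var(Ŷ) = 4683² · 0.44043251 = 9.6589003 × 10^6.
SE(Ŷ) = √(9.6589003 × 10^6) = 3108.

3108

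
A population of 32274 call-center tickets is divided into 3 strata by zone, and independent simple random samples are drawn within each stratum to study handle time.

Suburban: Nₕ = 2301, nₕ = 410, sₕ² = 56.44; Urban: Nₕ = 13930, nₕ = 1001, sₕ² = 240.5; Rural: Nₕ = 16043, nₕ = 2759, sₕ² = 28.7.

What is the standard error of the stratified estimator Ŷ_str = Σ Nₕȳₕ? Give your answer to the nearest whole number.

Var(Ŷ_str) = Σₕ Nₕ²(1 − fₕ)sₕ²/nₕ.
Suburban: 2301²·(1 − 410/2301)·56.44/410 = 598978.59.
Urban: 13930²·(1 − 1001/13930)·240.5/1001 = 4.3271012 × 10^7.
Rural: 16043²·(1 − 2759/16043)·28.7/2759 = 2.2168926 × 10^6.
Sum = 4.6086883 × 10^7.
SE = √(4.6086883 × 10^7) = 6789.

6789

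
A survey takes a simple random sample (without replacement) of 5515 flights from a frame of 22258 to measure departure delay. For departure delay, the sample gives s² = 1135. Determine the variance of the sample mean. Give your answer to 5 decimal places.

Under SRS without replacement, Var(ȳ) = (1 − f)·s²/n with f = n/N = 5515/22258 = 0.24777608.
Var(ȳ) = (1 − 0.24777608)·1135/5515 = 0.75222392·0.20580236 = 0.15480946.

0.15481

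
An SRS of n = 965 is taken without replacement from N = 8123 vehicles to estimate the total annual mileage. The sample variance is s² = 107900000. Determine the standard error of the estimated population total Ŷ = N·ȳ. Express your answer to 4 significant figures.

Var(Ŷ) = N²·Var(ȳ) = N²·(1 − n/N)·s²/n.
f = 965/8123 = 0.11879847; Var(ȳ) = 0.88120153·107900000/965 = 98530.202.
Var(Ŷ) = 8123² · 98530.202 = 6.501331 × 10^12.
SE(Ŷ) = √(6.501331 × 10^12) = 2.550 × 10^6.

2.550 × 10^6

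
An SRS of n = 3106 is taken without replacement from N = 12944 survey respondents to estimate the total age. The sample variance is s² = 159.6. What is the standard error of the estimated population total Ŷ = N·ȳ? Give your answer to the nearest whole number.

2558

Var(Ŷ) = N²·Var(ȳ) = N²·(1 − n/N)·s²/n.
f = 3106/12944 = 0.23995674; Var(ȳ) = 0.76004326·159.6/3106 = 0.03905438.
Var(Ŷ) = 12944² · 0.03905438 = 6.5434495 × 10^6.
SE(Ŷ) = √(6.5434495 × 10^6) = 2558.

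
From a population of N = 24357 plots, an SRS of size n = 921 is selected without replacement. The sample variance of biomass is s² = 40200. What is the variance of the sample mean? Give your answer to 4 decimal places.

Under SRS without replacement, Var(ȳ) = (1 − f)·s²/n with f = n/N = 921/24357 = 0.03781254.
Var(ȳ) = (1 − 0.03781254)·40200/921 = 0.96218746·43.648208 = 41.997759.

41.9978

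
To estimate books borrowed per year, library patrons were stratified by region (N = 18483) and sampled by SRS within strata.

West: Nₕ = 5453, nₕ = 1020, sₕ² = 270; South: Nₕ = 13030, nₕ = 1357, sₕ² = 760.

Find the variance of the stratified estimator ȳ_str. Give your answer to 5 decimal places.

Var(ȳ_str) = Σₕ Wₕ²(1 − fₕ)sₕ²/nₕ with Wₕ = Nₕ/N, N = 18483.
West: Wₕ = 0.29502786; term = 0.29502786²·(1 − 0.18705300)·270/1020 = 0.018730609.
South: Wₕ = 0.70497214; term = 0.70497214²·(1 − 0.10414428)·760/1357 = 0.24935364.
Sum = 0.26808425.

0.26808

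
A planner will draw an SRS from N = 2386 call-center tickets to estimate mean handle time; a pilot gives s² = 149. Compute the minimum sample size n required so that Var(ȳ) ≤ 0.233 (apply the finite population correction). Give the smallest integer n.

505

Without fpc, n₀ = s²/D = 149/0.233 = 639.4850.
With fpc, (1 − n/N)·s²/n ≤ D requires n ≥ n₀/(1 + n₀/N) = 639.4850/(1 + 639.4850/2386) = 504.3195.
Rounding up, n = 505.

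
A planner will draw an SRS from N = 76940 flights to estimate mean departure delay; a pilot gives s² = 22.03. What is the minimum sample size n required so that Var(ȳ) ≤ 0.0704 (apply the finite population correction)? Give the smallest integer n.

Without fpc, n₀ = s²/D = 22.03/0.0704 = 312.9261.
With fpc, (1 − n/N)·s²/n ≤ D requires n ≥ n₀/(1 + n₀/N) = 312.9261/(1 + 312.9261/76940) = 311.6585.
Rounding up, n = 312.

312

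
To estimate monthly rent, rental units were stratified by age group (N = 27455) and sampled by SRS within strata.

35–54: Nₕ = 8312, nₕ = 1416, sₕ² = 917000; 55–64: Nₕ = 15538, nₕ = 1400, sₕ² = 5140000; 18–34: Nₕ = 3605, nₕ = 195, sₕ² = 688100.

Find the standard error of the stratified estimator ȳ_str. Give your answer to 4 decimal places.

Var(ȳ_str) = Σₕ Wₕ²(1 − fₕ)sₕ²/nₕ with Wₕ = Nₕ/N, N = 27455.
35–54: Wₕ = 0.30274995; term = 0.30274995²·(1 − 0.17035611)·917000/1416 = 49.245434.
55–64: Wₕ = 0.56594427; term = 0.56594427²·(1 − 0.09010169)·5140000/1400 = 1069.9791.
18–34: Wₕ = 0.13130577; term = 0.13130577²·(1 − 0.05409154)·688100/195 = 57.548459.
Sum = 1176.773.
SE = √(1176.773) = 34.3041.

34.3041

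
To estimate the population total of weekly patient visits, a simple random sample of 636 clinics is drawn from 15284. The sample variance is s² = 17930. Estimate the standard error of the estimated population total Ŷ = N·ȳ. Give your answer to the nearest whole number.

79445

Var(Ŷ) = N²·Var(ȳ) = N²·(1 − n/N)·s²/n.
f = 636/15284 = 0.04161214; Var(ȳ) = 0.95838786·17930/636 = 27.018702.
Var(Ŷ) = 15284² · 27.018702 = 6.3115865 × 10^9.
SE(Ŷ) = √(6.3115865 × 10^9) = 79445.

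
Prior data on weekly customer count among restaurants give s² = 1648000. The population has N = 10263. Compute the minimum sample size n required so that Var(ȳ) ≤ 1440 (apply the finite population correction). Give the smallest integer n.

Without fpc, n₀ = s²/D = 1648000/1440 = 1144.4444.
With fpc, (1 − n/N)·s²/n ≤ D requires n ≥ n₀/(1 + n₀/N) = 1144.4444/(1 + 1144.4444/10263) = 1029.6288.
Rounding up, n = 1030.

1030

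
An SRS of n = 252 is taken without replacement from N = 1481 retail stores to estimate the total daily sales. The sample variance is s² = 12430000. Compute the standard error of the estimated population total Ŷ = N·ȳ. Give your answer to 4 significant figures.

Var(Ŷ) = N²·Var(ȳ) = N²·(1 − n/N)·s²/n.
f = 252/1481 = 0.17015530; Var(ȳ) = 0.82984470·12430000/252 = 40932.419.
Var(Ŷ) = 1481² · 40932.419 = 8.9779571 × 10^10.
SE(Ŷ) = √(8.9779571 × 10^10) = 299600.

299600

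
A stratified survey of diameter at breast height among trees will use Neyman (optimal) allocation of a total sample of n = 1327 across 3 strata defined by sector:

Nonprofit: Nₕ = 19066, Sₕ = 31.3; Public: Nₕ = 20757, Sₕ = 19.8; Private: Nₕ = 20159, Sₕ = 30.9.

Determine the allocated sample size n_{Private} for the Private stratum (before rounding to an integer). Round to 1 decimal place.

Neyman allocation: nₕ = n·NₕSₕ / Σⱼ NⱼSⱼ.
Σ NⱼSⱼ = 19066·31.3 + 20757·19.8 + 20159·30.9 = 1.6306675 × 10^6.
n_{Private} = 1327·20159·30.9 / (1.6306675 × 10^6) = 506.9.

506.9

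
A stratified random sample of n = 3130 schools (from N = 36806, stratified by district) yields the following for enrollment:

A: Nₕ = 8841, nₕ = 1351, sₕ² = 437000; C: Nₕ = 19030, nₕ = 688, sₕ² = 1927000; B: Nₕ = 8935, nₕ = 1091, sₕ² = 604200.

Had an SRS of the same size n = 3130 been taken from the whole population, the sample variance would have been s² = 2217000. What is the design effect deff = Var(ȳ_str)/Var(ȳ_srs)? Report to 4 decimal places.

Var(ȳ_str) = Σ Wₕ²(1−fₕ)sₕ²/nₕ with Wₕ = Nₕ/36806:
  A: (8841/36806)²·(1−1351/8841)·437000/1351 = 15.811463
  C: (19030/36806)²·(1−688/19030)·1927000/688 = 721.67475
  B: (8935/36806)²·(1−1091/8935)·604200/1091 = 28.651731
  → Var(ȳ_str) = 766.13794.
Var(ȳ_srs) = (1 − 3130/36806)·2217000/3130 = 648.07196.
deff = 766.13794 / 648.07196 = 1.1822.

1.1822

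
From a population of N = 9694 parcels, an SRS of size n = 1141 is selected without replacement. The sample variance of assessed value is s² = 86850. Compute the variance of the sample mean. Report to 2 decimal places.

67.16

Under SRS without replacement, Var(ȳ) = (1 − f)·s²/n with f = n/N = 1141/9694 = 0.11770167.
Var(ȳ) = (1 − 0.11770167)·86850/1141 = 0.88229833·76.117441 = 67.158291.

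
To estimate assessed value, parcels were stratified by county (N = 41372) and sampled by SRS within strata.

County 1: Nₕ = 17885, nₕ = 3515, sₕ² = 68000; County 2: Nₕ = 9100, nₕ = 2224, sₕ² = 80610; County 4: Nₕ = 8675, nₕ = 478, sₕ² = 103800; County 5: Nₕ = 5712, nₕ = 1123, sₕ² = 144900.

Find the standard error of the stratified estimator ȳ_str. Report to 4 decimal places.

3.9022

Var(ȳ_str) = Σₕ Wₕ²(1 − fₕ)sₕ²/nₕ with Wₕ = Nₕ/N, N = 41372.
County 1: Wₕ = 0.43229721; term = 0.43229721²·(1 − 0.19653341)·68000/3515 = 2.9048002.
County 2: Wₕ = 0.21995553; term = 0.21995553²·(1 − 0.24439560)·80610/2224 = 1.3250076.
County 4: Wₕ = 0.20968288; term = 0.20968288²·(1 − 0.05510086)·103800/478 = 9.0215434.
County 5: Wₕ = 0.13806439; term = 0.13806439²·(1 − 0.19660364)·144900/1123 = 1.9759769.
Sum = 15.227328.
SE = √(15.227328) = 3.9022.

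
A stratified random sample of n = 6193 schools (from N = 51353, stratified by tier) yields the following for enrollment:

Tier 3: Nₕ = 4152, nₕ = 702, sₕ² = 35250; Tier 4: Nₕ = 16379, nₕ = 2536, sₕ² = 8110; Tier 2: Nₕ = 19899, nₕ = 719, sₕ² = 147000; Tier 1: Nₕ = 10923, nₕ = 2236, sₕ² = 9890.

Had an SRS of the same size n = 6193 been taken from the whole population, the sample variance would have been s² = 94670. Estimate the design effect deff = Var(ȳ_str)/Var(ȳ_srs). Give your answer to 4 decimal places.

2.2537

Var(ȳ_str) = Σ Wₕ²(1−fₕ)sₕ²/nₕ with Wₕ = Nₕ/51353:
  Tier 3: (4152/51353)²·(1−702/4152)·35250/702 = 0.27275129
  Tier 4: (16379/51353)²·(1−2536/16379)·8110/2536 = 0.27495243
  Tier 2: (19899/51353)²·(1−719/19899)·147000/719 = 29.589434
  Tier 1: (10923/51353)²·(1−2236/10923)·9890/2236 = 0.15914925
  → Var(ȳ_str) = 30.296287.
Var(ȳ_srs) = (1 − 6193/51353)·94670/6193 = 13.443099.
deff = 30.296287 / 13.443099 = 2.2537.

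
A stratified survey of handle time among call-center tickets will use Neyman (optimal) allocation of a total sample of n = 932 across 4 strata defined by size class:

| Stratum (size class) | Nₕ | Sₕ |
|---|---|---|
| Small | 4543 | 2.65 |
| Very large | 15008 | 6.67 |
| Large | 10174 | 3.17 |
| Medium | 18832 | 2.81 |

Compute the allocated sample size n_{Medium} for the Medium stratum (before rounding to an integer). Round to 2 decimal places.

249.96

Neyman allocation: nₕ = n·NₕSₕ / Σⱼ NⱼSⱼ.
Σ NⱼSⱼ = 4543·2.65 + 15008·6.67 + 10174·3.17 + 18832·2.81 = 197311.81.
n_{Medium} = 932·18832·2.81 / 197311.81 = 249.96.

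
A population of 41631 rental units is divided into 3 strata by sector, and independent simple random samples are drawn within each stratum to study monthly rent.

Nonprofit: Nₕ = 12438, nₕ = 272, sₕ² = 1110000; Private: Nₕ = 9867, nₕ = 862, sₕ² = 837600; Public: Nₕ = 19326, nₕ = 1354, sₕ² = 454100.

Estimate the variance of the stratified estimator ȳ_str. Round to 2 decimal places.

473.33

Var(ȳ_str) = Σₕ Wₕ²(1 − fₕ)sₕ²/nₕ with Wₕ = Nₕ/N, N = 41631.
Nonprofit: Wₕ = 0.29876775; term = 0.29876775²·(1 − 0.02186847)·1110000/272 = 356.3024.
Private: Wₕ = 0.23701088; term = 0.23701088²·(1 − 0.08736191)·837600/862 = 49.815508.
Public: Wₕ = 0.46422137; term = 0.46422137²·(1 − 0.07006106)·454100/1354 = 67.210564.
Sum = 473.32847.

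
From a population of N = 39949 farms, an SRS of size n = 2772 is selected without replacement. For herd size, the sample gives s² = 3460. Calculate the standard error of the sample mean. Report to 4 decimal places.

1.0778

Under SRS without replacement, Var(ȳ) = (1 − f)·s²/n with f = n/N = 2772/39949 = 0.06938847.
Var(ȳ) = (1 − 0.06938847)·3460/2772 = 0.93061153·1.2481962 = 1.1615858.
SE(ȳ) = √(1.1615858) = 1.0778.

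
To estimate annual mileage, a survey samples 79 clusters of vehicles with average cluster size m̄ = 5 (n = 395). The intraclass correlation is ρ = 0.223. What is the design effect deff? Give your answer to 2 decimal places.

1.89

deff = 1 + (5 − 1)·0.223 = 1 + 0.892 = 1.892.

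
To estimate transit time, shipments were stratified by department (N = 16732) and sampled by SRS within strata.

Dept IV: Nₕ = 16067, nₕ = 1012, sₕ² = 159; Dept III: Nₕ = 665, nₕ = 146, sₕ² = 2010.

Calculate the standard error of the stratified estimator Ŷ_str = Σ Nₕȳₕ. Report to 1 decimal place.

6538.8

Var(Ŷ_str) = Σₕ Nₕ²(1 − fₕ)sₕ²/nₕ.
Dept IV: 16067²·(1 − 1012/16067)·159/1012 = 3.800425 × 10^7.
Dept III: 665²·(1 − 146/665)·2010/146 = 4.7515161 × 10^6.
Sum = 4.2755766 × 10^7.
SE = √(4.2755766 × 10^7) = 6538.8.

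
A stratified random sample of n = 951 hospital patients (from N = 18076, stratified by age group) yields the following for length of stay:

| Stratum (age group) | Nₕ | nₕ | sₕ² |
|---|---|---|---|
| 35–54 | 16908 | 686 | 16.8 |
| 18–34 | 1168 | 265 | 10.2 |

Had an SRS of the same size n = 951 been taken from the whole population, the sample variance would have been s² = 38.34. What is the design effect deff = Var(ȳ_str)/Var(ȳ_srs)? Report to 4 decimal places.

Var(ȳ_str) = Σ Wₕ²(1−fₕ)sₕ²/nₕ with Wₕ = Nₕ/18076:
  35–54: (16908/18076)²·(1−686/16908)·16.8/686 = 0.020557824
  18–34: (1168/18076)²·(1−265/1168)·10.2/265 = 1.2424537 × 10^-4
  → Var(ȳ_str) = 0.020682069.
Var(ȳ_srs) = (1 − 951/18076)·38.34/951 = 0.038194413.
deff = 0.020682069 / 0.038194413 = 0.5415.

0.5415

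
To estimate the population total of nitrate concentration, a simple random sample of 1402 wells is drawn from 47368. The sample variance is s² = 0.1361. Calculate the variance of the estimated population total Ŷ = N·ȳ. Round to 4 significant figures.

211400

Var(Ŷ) = N²·Var(ȳ) = N²·(1 − n/N)·s²/n.
f = 1402/47368 = 0.02959804; Var(ȳ) = 0.97040196·0.1361/1402 = 9.4202359 × 10^-5.
Var(Ŷ) = 47368² · (9.4202359 × 10^-5) = 211364.42.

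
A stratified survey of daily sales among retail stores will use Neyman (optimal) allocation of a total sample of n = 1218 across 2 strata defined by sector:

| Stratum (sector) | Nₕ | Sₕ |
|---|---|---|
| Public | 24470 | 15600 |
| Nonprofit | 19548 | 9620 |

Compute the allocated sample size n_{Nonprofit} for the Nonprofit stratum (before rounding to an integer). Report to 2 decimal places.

Neyman allocation: nₕ = n·NₕSₕ / Σⱼ NⱼSⱼ.
Σ NⱼSⱼ = 24470·15600 + 19548·9620 = 5.6978376 × 10^8.
n_{Nonprofit} = 1218·19548·9620 / (5.6978376 × 10^8) = 401.99.

401.99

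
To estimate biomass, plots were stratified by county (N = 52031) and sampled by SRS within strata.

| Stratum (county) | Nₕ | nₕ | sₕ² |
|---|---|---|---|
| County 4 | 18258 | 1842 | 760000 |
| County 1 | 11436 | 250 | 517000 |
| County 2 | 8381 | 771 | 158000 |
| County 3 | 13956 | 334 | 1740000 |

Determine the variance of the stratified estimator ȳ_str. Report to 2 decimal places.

514.06

Var(ȳ_str) = Σₕ Wₕ²(1 − fₕ)sₕ²/nₕ with Wₕ = Nₕ/N, N = 52031.
County 4: Wₕ = 0.35090619; term = 0.35090619²·(1 − 0.10088728)·760000/1842 = 45.679376.
County 1: Wₕ = 0.21979205; term = 0.21979205²·(1 − 0.02186079)·517000/250 = 97.718131.
County 2: Wₕ = 0.16107705; term = 0.16107705²·(1 − 0.09199380)·158000/771 = 4.8279066.
County 3: Wₕ = 0.26822471; term = 0.26822471²·(1 − 0.02393236)·1740000/334 = 365.8308.
Sum = 514.05621.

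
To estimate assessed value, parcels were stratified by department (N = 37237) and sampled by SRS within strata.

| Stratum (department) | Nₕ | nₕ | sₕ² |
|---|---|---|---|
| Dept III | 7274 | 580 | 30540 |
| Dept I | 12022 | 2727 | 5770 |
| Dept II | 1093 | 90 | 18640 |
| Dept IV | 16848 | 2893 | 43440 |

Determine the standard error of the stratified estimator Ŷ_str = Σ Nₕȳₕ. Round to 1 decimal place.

Var(Ŷ_str) = Σₕ Nₕ²(1 − fₕ)sₕ²/nₕ.
Dept III: 7274²·(1 − 580/7274)·30540/580 = 2.5638939 × 10^9.
Dept I: 12022²·(1 − 2727/12022)·5770/2727 = 2.3643774 × 10^8.
Dept II: 1093²·(1 − 90/1093)·18640/90 = 2.2705156 × 10^8.
Dept IV: 16848²·(1 − 2893/16848)·43440/2893 = 3.5303647 × 10^9.
Sum = 6.5577479 × 10^9.
SE = √(6.5577479 × 10^9) = 80979.9.

80979.9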